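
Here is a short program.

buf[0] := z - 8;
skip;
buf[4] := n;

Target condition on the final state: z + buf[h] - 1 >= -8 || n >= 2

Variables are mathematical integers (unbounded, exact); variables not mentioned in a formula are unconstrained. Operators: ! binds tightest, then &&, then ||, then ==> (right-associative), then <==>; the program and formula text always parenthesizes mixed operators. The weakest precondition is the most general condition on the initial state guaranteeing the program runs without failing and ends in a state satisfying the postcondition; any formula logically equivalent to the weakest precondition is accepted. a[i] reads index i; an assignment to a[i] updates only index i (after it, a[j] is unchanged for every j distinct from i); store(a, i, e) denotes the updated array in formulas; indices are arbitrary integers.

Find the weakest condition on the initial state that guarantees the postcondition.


Working backward. After the program, the postcondition z + buf[h] - 1 >= -8 || n >= 2 must hold; in canonical form it is buf[h] + z >= -7 || n >= 2.
Before buf[4] := n: store(buf, 4, n)[h] + z >= -7 || n >= 2
Before skip: store(buf, 4, n)[h] + z >= -7 || n >= 2
Before buf[0] := z - 8: store(store(buf, 0, z - 8), 4, n)[h] + z >= -7 || n >= 2
Answer: WP = store(store(buf, 0, z - 8), 4, n)[h] + z >= -7 || n >= 2


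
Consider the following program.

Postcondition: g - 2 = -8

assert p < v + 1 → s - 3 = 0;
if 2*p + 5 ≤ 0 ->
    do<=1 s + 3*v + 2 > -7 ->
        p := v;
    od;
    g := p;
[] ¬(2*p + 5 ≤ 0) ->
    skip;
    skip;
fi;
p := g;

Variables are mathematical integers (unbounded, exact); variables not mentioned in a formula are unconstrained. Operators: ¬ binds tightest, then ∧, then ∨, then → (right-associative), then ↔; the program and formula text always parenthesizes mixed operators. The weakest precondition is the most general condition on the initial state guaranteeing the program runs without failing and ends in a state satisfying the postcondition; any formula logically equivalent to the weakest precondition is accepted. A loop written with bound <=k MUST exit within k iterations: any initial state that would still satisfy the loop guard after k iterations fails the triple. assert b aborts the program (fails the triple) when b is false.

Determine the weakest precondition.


Working backward. After the program, the postcondition g - 2 = -8 must hold; in canonical form it is g = -6.
Before p := g: g = -6
Then branch requires (s + 3*v > -9 → ((¬(s + 3*v > -9)) ∧ v = -6)) ∧ ((¬(s + 3*v > -9)) → p = -6); else branch requires g = -6.
Before the if: (2*p ≤ -5 → ((s + 3*v > -9 → ((¬(s + 3*v > -9)) ∧ v = -6)) ∧ ((¬(s + 3*v > -9)) → p = -6))) ∧ ((¬(2*p ≤ -5)) → g = -6)
Before assert p < v + 1 → s - 3 = 0: (p < v + 1 → s = 3) ∧ (2*p ≤ -5 → ((s + 3*v > -9 → ((¬(s + 3*v > -9)) ∧ v = -6)) ∧ ((¬(s + 3*v > -9)) → p = -6))) ∧ ((¬(2*p ≤ -5)) → g = -6)
Answer: WP = (p < v + 1 → s = 3) ∧ (2*p ≤ -5 → ((s + 3*v > -9 → ((¬(s + 3*v > -9)) ∧ v = -6)) ∧ ((¬(s + 3*v > -9)) → p = -6))) ∧ ((¬(2*p ≤ -5)) → g = -6)


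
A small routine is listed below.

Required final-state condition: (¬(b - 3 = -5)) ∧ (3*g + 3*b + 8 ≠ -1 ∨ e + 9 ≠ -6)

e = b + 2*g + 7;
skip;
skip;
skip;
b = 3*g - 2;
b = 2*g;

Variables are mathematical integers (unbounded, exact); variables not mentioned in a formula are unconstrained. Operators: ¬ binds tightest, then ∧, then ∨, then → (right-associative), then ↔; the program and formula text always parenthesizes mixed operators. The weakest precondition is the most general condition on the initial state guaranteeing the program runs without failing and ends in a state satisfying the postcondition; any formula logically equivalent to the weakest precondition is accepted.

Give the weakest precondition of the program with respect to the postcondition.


Working backward. After the program, the postcondition (¬(b - 3 = -5)) ∧ (3*g + 3*b + 8 ≠ -1 ∨ e + 9 ≠ -6) must hold; in canonical form it is (¬(b = -2)) ∧ (3*b + 3*g ≠ -9 ∨ e ≠ -15).
Before b := 2*g: (¬(2*g = -2)) ∧ (9*g ≠ -9 ∨ e ≠ -15)
Before b := 3*g - 2: (¬(2*g = -2)) ∧ (9*g ≠ -9 ∨ e ≠ -15)
Before skip: (¬(2*g = -2)) ∧ (9*g ≠ -9 ∨ e ≠ -15)
Before skip: (¬(2*g = -2)) ∧ (9*g ≠ -9 ∨ e ≠ -15)
Before skip: (¬(2*g = -2)) ∧ (9*g ≠ -9 ∨ e ≠ -15)
Before e := b + 2*g + 7: (¬(2*g = -2)) ∧ (9*g ≠ -9 ∨ b + 2*g ≠ -22)
Answer: WP = (¬(2*g = -2)) ∧ (9*g ≠ -9 ∨ b + 2*g ≠ -22)


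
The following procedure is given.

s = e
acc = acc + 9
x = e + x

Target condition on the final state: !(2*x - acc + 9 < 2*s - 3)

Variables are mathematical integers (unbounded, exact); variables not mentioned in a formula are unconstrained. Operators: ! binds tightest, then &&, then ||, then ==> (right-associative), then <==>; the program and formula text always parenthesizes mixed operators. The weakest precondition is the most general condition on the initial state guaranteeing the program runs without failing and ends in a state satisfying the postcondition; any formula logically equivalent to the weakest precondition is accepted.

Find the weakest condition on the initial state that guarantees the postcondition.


Working backward. After the program, the postcondition !(2*x - acc + 9 < 2*s - 3) must hold; in canonical form it is !(2*x < acc + 2*s - 12).
Before x := e + x: !(2*e + 2*x < acc + 2*s - 12)
Before acc := acc + 9: !(2*e + 2*x < acc + 2*s - 3)
Before s := e: !(2*x < acc - 3)
Answer: WP = !(2*x < acc - 3)


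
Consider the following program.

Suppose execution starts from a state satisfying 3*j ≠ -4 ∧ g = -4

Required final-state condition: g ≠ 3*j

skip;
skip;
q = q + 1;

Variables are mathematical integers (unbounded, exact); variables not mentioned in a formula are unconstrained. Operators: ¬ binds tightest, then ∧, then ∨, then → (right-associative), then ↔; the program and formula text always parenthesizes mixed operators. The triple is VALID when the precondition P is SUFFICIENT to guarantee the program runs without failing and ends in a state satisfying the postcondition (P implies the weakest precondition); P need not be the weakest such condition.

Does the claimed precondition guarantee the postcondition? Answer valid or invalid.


Working backward. After the program, g ≠ 3*j must hold.
Before q := q + 1: g ≠ 3*j
Before skip: g ≠ 3*j
Before skip: g ≠ 3*j
The weakest precondition is g ≠ 3*j.
Check whether 3*j ≠ -4 ∧ g = -4 implies it.
Every state satisfying the precondition satisfies the weakest precondition: the implication holds.
Answer: valid


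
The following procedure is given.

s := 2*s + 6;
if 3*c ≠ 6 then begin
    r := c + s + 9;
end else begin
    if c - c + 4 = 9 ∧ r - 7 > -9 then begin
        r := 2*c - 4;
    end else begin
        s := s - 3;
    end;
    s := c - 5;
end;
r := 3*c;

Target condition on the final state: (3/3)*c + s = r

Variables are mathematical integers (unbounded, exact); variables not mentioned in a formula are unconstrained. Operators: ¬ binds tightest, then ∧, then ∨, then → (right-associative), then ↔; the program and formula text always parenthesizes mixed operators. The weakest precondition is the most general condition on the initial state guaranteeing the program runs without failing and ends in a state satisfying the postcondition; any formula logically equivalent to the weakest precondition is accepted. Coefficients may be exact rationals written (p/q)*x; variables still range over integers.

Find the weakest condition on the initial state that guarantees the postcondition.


Working backward. After the program, the postcondition (3/3)*c + s = r must hold; in canonical form it is c + s = r.
Before r := 3*c: s = 2*c
Then branch requires s = 2*c; else branch requires c = -5.
Before the if: (3*c ≠ 6 → s = 2*c) ∧ ((¬(3*c ≠ 6)) → c = -5)
Before s := 2*s + 6: (3*c ≠ 6 → 2*s = 2*c - 6) ∧ ((¬(3*c ≠ 6)) → c = -5)
Answer: WP = (3*c ≠ 6 → 2*s = 2*c - 6) ∧ ((¬(3*c ≠ 6)) → c = -5)


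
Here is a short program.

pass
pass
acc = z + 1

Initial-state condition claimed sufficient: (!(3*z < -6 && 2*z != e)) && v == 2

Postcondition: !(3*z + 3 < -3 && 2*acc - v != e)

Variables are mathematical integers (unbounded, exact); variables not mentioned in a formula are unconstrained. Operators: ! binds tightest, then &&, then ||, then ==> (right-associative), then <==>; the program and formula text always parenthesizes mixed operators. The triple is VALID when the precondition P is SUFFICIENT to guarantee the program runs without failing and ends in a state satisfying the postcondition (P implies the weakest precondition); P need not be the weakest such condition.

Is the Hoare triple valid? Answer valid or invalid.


Working backward. After the program, the postcondition !(3*z + 3 < -3 && 2*acc - v != e) must hold; in canonical form it is !(3*z < -6 && 2*acc != e + v).
Before acc := z + 1: !(3*z < -6 && 2*z != e + v - 2)
Before skip: !(3*z < -6 && 2*z != e + v - 2)
Before skip: !(3*z < -6 && 2*z != e + v - 2)
The weakest precondition is !(3*z < -6 && 2*z != e + v - 2).
Check whether (!(3*z < -6 && 2*z != e)) && v == 2 implies it.
Every state satisfying the precondition satisfies the weakest precondition: the implication holds.
Answer: valid


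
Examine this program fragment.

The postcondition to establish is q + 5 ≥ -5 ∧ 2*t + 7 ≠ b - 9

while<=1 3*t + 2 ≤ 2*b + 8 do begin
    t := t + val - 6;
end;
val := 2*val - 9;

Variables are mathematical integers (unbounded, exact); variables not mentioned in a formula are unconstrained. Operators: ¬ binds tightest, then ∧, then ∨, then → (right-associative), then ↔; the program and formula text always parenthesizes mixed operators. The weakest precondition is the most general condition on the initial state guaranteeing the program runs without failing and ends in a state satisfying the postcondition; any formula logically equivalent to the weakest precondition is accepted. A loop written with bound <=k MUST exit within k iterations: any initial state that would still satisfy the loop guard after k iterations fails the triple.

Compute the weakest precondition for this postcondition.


Working backward. After the program, the postcondition q + 5 ≥ -5 ∧ 2*t + 7 ≠ b - 9 must hold; in canonical form it is q ≥ -10 ∧ 2*t ≠ b - 16.
Before val := 2*val - 9: q ≥ -10 ∧ 2*t ≠ b - 16
Before the loop (bound <=1), unroll the exhaustion recursion (WP_0 = exit-now case; WP_j = one more guarded iteration, up to j = 1):
  WP_0: (¬(3*t ≤ 2*b + 6)) ∧ q ≥ -10 ∧ 2*t ≠ b - 16
  WP_1: (3*t ≤ 2*b + 6 → ((¬(3*t + 3*val ≤ 2*b + 24)) ∧ q ≥ -10 ∧ 2*t + 2*val ≠ b - 4)) ∧ ((¬(3*t ≤ 2*b + 6)) → (q ≥ -10 ∧ 2*t ≠ b - 16))
So before the loop: (3*t ≤ 2*b + 6 → ((¬(3*t + 3*val ≤ 2*b + 24)) ∧ q ≥ -10 ∧ 2*t + 2*val ≠ b - 4)) ∧ ((¬(3*t ≤ 2*b + 6)) → (q ≥ -10 ∧ 2*t ≠ b - 16))
Answer: WP = (3*t ≤ 2*b + 6 → ((¬(3*t + 3*val ≤ 2*b + 24)) ∧ q ≥ -10 ∧ 2*t + 2*val ≠ b - 4)) ∧ ((¬(3*t ≤ 2*b + 6)) → (q ≥ -10 ∧ 2*t ≠ b - 16))


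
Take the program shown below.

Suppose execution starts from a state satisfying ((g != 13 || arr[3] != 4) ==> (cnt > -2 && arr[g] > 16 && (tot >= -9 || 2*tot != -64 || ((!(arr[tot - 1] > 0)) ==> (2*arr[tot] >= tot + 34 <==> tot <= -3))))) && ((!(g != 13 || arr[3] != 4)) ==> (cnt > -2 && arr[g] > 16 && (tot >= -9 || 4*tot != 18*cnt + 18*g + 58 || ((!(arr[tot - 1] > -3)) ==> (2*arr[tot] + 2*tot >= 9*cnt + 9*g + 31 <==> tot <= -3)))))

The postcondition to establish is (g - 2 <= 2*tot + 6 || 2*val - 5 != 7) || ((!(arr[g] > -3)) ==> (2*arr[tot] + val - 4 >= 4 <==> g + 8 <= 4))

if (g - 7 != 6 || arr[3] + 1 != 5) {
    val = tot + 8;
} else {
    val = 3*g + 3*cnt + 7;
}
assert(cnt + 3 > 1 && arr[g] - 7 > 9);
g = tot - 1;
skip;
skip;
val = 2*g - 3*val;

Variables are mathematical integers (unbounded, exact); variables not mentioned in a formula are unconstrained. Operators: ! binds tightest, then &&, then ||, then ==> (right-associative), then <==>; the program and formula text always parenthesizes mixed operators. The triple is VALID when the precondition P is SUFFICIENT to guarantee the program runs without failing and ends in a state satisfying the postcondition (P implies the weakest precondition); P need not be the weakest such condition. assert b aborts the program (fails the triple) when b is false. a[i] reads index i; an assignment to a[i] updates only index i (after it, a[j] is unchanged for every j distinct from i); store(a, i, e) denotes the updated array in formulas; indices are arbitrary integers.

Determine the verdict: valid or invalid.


Working backward. After the program, the postcondition (g - 2 <= 2*tot + 6 || 2*val - 5 != 7) || ((!(arr[g] > -3)) ==> (2*arr[tot] + val - 4 >= 4 <==> g + 8 <= 4)) must hold; in canonical form it is g <= 2*tot + 8 || 2*val != 12 || ((!(arr[g] > -3)) ==> (2*arr[tot] + val >= 8 <==> g <= -4)).
Before val := 2*g - 3*val: g <= 2*tot + 8 || 4*g != 6*val + 12 || ((!(arr[g] > -3)) ==> (2*arr[tot] + 2*g >= 3*val + 8 <==> g <= -4))
Before skip: g <= 2*tot + 8 || 4*g != 6*val + 12 || ((!(arr[g] > -3)) ==> (2*arr[tot] + 2*g >= 3*val + 8 <==> g <= -4))
Before skip: g <= 2*tot + 8 || 4*g != 6*val + 12 || ((!(arr[g] > -3)) ==> (2*arr[tot] + 2*g >= 3*val + 8 <==> g <= -4))
Before g := tot - 1: tot >= -9 || 4*tot != 6*val + 16 || ((!(arr[tot - 1] > -3)) ==> (2*arr[tot] + 2*tot >= 3*val + 10 <==> tot <= -3))
Before assert cnt + 3 > 1 && arr[g] - 7 > 9: cnt > -2 && arr[g] > 16 && (tot >= -9 || 4*tot != 6*val + 16 || ((!(arr[tot - 1] > -3)) ==> (2*arr[tot] + 2*tot >= 3*val + 10 <==> tot <= -3)))
Then branch requires cnt > -2 && arr[g] > 16 && (tot >= -9 || 2*tot != -64 || ((!(arr[tot - 1] > -3)) ==> (2*arr[tot] >= tot + 34 <==> tot <= -3))); else branch requires cnt > -2 && arr[g] > 16 && (tot >= -9 || 4*tot != 18*cnt + 18*g + 58 || ((!(arr[tot - 1] > -3)) ==> (2*arr[tot] + 2*tot >= 9*cnt + 9*g + 31 <==> tot <= -3))).
Before the if: ((g != 13 || arr[3] != 4) ==> (cnt > -2 && arr[g] > 16 && (tot >= -9 || 2*tot != -64 || ((!(arr[tot - 1] > -3)) ==> (2*arr[tot] >= tot + 34 <==> tot <= -3))))) && ((!(g != 13 || arr[3] != 4)) ==> (cnt > -2 && arr[g] > 16 && (tot >= -9 || 4*tot != 18*cnt + 18*g + 58 || ((!(arr[tot - 1] > -3)) ==> (2*arr[tot] + 2*tot >= 9*cnt + 9*g + 31 <==> tot <= -3)))))
The weakest precondition is ((g != 13 || arr[3] != 4) ==> (cnt > -2 && arr[g] > 16 && (tot >= -9 || 2*tot != -64 || ((!(arr[tot - 1] > -3)) ==> (2*arr[tot] >= tot + 34 <==> tot <= -3))))) && ((!(g != 13 || arr[3] != 4)) ==> (cnt > -2 && arr[g] > 16 && (tot >= -9 || 4*tot != 18*cnt + 18*g + 58 || ((!(arr[tot - 1] > -3)) ==> (2*arr[tot] + 2*tot >= 9*cnt + 9*g + 31 <==> tot <= -3))))).
Check whether ((g != 13 || arr[3] != 4) ==> (cnt > -2 && arr[g] > 16 && (tot >= -9 || 2*tot != -64 || ((!(arr[tot - 1] > 0)) ==> (2*arr[tot] >= tot + 34 <==> tot <= -3))))) && ((!(g != 13 || arr[3] != 4)) ==> (cnt > -2 && arr[g] > 16 && (tot >= -9 || 4*tot != 18*cnt + 18*g + 58 || ((!(arr[tot - 1] > -3)) ==> (2*arr[tot] + 2*tot >= 9*cnt + 9*g + 31 <==> tot <= -3))))) implies it.
Every state satisfying the precondition satisfies the weakest precondition: the implication holds.
Answer: valid


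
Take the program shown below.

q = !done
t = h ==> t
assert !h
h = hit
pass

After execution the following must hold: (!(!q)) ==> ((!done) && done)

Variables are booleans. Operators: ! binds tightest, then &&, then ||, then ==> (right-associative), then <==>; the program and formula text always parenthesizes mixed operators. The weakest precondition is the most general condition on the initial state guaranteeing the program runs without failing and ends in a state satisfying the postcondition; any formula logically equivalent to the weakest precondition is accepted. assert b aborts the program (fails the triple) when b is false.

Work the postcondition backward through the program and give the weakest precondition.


Working backward. After the program, the postcondition (!(!q)) ==> ((!done) && done) must hold; in canonical form it is !q.
Before skip: !q
Before h := hit: !q
Before assert !h: (!h) && (!q)
Before t := h ==> t: (!h) && (!q)
Before q := !done: (!h) && done
Answer: WP = (!h) && done


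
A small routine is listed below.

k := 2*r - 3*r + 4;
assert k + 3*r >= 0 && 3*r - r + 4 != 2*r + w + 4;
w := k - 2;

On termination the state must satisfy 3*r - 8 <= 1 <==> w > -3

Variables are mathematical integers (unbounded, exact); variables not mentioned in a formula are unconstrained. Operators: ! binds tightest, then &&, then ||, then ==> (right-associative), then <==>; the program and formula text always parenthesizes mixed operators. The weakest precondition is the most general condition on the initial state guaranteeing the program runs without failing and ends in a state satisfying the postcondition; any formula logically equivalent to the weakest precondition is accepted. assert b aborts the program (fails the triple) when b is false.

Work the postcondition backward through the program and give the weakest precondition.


Working backward. After the program, the postcondition 3*r - 8 <= 1 <==> w > -3 must hold; in canonical form it is 3*r <= 9 <==> w > -3.
Before w := k - 2: 3*r <= 9 <==> k > -1
Before assert k + 3*r >= 0 && 3*r - r + 4 != 2*r + w + 4: k + 3*r >= 0 && w != 0 && (3*r <= 9 <==> k > -1)
Before k := 2*r - 3*r + 4: 2*r >= -4 && w != 0 && (3*r <= 9 <==> r < 5)
Answer: WP = 2*r >= -4 && w != 0 && (3*r <= 9 <==> r < 5)


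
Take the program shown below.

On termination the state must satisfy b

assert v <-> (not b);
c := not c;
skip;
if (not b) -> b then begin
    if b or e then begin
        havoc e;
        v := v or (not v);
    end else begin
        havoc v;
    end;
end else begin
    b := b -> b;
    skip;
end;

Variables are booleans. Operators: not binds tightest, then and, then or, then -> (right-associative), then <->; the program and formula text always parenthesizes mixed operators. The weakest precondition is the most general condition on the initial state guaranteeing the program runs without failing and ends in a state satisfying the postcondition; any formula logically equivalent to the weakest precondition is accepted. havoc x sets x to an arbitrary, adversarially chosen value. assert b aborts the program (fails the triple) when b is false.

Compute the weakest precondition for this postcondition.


Working backward. After the program, b must hold.
Then branch requires ((b or e) -> b) and ((not (b or e)) -> b); else branch requires true.
Before the if: ((not b) -> b) -> (((b or e) -> b) and ((not (b or e)) -> b))
Before skip: ((not b) -> b) -> (((b or e) -> b) and ((not (b or e)) -> b))
Before c := not c: ((not b) -> b) -> (((b or e) -> b) and ((not (b or e)) -> b))
Before assert v <-> (not b): (v <-> (not b)) and (((not b) -> b) -> (((b or e) -> b) and ((not (b or e)) -> b)))
Answer: WP = (v <-> (not b)) and (((not b) -> b) -> (((b or e) -> b) and ((not (b or e)) -> b)))


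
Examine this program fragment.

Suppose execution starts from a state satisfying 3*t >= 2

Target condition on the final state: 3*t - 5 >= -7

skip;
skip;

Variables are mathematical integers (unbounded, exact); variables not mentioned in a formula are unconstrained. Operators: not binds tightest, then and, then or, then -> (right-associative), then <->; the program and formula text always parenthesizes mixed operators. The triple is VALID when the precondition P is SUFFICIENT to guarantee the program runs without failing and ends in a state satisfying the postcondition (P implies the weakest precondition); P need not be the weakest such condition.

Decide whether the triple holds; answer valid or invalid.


Working backward. After the program, the postcondition 3*t - 5 >= -7 must hold; in canonical form it is 3*t >= -2.
Before skip: 3*t >= -2
Before skip: 3*t >= -2
The weakest precondition is 3*t >= -2.
Check whether 3*t >= 2 implies it.
Every state satisfying the precondition satisfies the weakest precondition: the implication holds.
Answer: valid


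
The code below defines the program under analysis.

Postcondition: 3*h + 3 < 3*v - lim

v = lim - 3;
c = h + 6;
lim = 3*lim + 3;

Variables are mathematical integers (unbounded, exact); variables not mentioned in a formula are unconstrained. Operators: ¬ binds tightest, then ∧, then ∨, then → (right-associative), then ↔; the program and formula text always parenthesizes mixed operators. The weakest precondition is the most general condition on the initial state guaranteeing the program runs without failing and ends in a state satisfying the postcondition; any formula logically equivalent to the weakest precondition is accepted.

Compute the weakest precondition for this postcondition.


Working backward. After the program, the postcondition 3*h + 3 < 3*v - lim must hold; in canonical form it is 3*h + lim < 3*v - 3.
Before lim := 3*lim + 3: 3*h + 3*lim < 3*v - 6
Before c := h + 6: 3*h + 3*lim < 3*v - 6
Before v := lim - 3: 3*h < -15
Answer: WP = 3*h < -15


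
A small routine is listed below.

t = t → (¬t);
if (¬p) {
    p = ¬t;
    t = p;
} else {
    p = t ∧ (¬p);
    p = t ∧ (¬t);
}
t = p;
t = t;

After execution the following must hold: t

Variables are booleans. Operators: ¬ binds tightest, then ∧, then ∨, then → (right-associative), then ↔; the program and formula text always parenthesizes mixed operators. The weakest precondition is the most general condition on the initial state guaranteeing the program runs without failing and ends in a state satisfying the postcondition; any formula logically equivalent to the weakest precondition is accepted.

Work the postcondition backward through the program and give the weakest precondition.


Working backward. After the program, t must hold.
Before t := t: t
Before t := p: p
Then branch requires ¬t; else branch requires false.
Before the if: ((¬p) → (¬t)) ∧ (¬p)
Before t := t → (¬t): ((¬p) → (¬(t → (¬t)))) ∧ (¬p)
Answer: WP = ((¬p) → (¬(t → (¬t)))) ∧ (¬p)


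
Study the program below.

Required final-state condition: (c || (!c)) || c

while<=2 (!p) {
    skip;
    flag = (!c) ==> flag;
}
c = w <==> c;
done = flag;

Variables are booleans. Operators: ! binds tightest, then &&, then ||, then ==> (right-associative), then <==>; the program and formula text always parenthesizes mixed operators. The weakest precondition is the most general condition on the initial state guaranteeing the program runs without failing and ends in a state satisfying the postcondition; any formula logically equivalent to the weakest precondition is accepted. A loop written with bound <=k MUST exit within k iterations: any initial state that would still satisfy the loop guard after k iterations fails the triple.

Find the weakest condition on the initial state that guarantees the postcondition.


Working backward. After the program, the postcondition (c || (!c)) || c must hold; in canonical form it is true.
Before done := flag: true
Before c := w <==> c: true
Before the loop (bound <=2), unroll the exhaustion recursion (WP_0 = exit-now case; WP_j = one more guarded iteration, up to j = 2):
  WP_0: p
  WP_1: (!p) ==> p
  WP_2: (!p) ==> ((!p) ==> p)
So before the loop: (!p) ==> ((!p) ==> p)
Answer: WP = (!p) ==> ((!p) ==> p)


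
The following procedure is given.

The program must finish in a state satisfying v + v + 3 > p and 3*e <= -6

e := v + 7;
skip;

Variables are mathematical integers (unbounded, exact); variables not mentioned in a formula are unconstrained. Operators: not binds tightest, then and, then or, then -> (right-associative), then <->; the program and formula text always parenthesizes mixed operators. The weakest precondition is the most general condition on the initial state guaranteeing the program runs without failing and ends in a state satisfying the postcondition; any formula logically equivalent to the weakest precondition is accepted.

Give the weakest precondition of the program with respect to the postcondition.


Working backward. After the program, the postcondition v + v + 3 > p and 3*e <= -6 must hold; in canonical form it is 2*v > p - 3 and 3*e <= -6.
Before skip: 2*v > p - 3 and 3*e <= -6
Before e := v + 7: 2*v > p - 3 and 3*v <= -27
Answer: WP = 2*v > p - 3 and 3*v <= -27


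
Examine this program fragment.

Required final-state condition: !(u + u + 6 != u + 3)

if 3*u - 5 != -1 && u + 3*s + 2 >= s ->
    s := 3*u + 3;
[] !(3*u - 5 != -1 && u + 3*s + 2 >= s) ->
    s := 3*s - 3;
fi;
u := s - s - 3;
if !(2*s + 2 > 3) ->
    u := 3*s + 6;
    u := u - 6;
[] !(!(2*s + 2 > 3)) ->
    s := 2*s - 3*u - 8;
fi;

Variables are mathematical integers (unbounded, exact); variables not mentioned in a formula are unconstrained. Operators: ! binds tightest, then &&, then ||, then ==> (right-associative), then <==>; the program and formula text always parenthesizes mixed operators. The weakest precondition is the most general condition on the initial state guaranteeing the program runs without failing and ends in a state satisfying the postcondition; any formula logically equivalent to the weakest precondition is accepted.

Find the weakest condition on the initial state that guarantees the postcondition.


Working backward. After the program, the postcondition !(u + u + 6 != u + 3) must hold; in canonical form it is !(u != -3).
Then branch requires !(3*s != -3); else branch requires !(u != -3).
Before the if: ((!(2*s > 1)) ==> (!(3*s != -3))) && (2*s > 1 ==> (!(u != -3)))
Before u := s - s - 3: (!(2*s > 1)) ==> (!(3*s != -3))
Then branch requires (!(6*u > -5)) ==> (!(9*u != -12)); else branch requires (!(6*s > 7)) ==> (!(9*s != 6)).
Before the if: ((3*u != 4 && 2*s + u >= -2) ==> ((!(6*u > -5)) ==> (!(9*u != -12)))) && ((!(3*u != 4 && 2*s + u >= -2)) ==> ((!(6*s > 7)) ==> (!(9*s != 6))))
Answer: WP = ((3*u != 4 && 2*s + u >= -2) ==> ((!(6*u > -5)) ==> (!(9*u != -12)))) && ((!(3*u != 4 && 2*s + u >= -2)) ==> ((!(6*s > 7)) ==> (!(9*s != 6))))


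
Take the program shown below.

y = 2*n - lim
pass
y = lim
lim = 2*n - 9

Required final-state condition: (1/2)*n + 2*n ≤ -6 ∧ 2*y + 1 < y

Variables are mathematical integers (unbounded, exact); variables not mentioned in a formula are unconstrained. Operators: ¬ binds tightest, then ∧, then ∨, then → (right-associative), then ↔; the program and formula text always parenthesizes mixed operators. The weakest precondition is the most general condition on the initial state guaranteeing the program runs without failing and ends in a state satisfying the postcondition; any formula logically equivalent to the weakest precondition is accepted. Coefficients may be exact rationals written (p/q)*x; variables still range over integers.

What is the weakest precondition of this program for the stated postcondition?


Working backward. After the program, the postcondition (1/2)*n + 2*n ≤ -6 ∧ 2*y + 1 < y must hold; in canonical form it is (5/2)*n ≤ -6 ∧ y < -1.
Before lim := 2*n - 9: (5/2)*n ≤ -6 ∧ y < -1
Before y := lim: (5/2)*n ≤ -6 ∧ lim < -1
Before skip: (5/2)*n ≤ -6 ∧ lim < -1
Before y := 2*n - lim: (5/2)*n ≤ -6 ∧ lim < -1
Answer: WP = (5/2)*n ≤ -6 ∧ lim < -1


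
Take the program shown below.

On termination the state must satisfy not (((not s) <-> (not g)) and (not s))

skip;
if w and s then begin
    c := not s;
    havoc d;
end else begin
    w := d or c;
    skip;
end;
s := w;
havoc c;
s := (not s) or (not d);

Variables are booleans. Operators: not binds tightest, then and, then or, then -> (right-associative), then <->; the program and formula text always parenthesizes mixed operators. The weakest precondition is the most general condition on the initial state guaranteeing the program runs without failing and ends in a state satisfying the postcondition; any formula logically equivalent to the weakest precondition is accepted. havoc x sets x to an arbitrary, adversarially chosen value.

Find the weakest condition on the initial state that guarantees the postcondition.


Working backward. After the program, not (((not s) <-> (not g)) and (not s)) must hold.
Before s := (not s) or (not d): not (((not ((not s) or (not d))) <-> (not g)) and (not ((not s) or (not d))))
Before havoc c: not (((not ((not s) or (not d))) <-> (not g)) and (not ((not s) or (not d))))
Before s := w: not (((not ((not w) or (not d))) <-> (not g)) and (not ((not w) or (not d))))
Then branch requires not ((w <-> (not g)) and w); else branch requires not (((not ((not (d or c)) or (not d))) <-> (not g)) and (not ((not (d or c)) or (not d)))).
Before the if: ((w and s) -> (not ((w <-> (not g)) and w))) and ((not (w and s)) -> (not (((not ((not (d or c)) or (not d))) <-> (not g)) and (not ((not (d or c)) or (not d))))))
Before skip: ((w and s) -> (not ((w <-> (not g)) and w))) and ((not (w and s)) -> (not (((not ((not (d or c)) or (not d))) <-> (not g)) and (not ((not (d or c)) or (not d))))))
Answer: WP = ((w and s) -> (not ((w <-> (not g)) and w))) and ((not (w and s)) -> (not (((not ((not (d or c)) or (not d))) <-> (not g)) and (not ((not (d or c)) or (not d))))))


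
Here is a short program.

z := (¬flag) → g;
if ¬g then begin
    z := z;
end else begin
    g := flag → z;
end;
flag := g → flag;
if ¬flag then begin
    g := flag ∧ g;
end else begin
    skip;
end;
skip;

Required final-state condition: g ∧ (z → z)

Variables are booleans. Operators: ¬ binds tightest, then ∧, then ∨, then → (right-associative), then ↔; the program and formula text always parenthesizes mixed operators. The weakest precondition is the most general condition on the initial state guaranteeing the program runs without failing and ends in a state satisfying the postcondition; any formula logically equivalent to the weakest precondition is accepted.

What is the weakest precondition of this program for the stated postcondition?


Working backward. After the program, the postcondition g ∧ (z → z) must hold; in canonical form it is g.
Before skip: g
Then branch requires flag ∧ g; else branch requires g.
Before the if: ((¬flag) → (flag ∧ g)) ∧ (flag → g)
Before flag := g → flag: ((¬(g → flag)) → ((g → flag) ∧ g)) ∧ ((g → flag) → g)
Then branch requires ((¬(g → flag)) → ((g → flag) ∧ g)) ∧ ((g → flag) → g); else branch requires ((¬((flag → z) → flag)) → (((flag → z) → flag) ∧ (flag → z))) ∧ (((flag → z) → flag) → (flag → z)).
Before the if: ((¬g) → (((¬(g → flag)) → ((g → flag) ∧ g)) ∧ ((g → flag) → g))) ∧ (g → (((¬((flag → z) → flag)) → (((flag → z) → flag) ∧ (flag → z))) ∧ (((flag → z) → flag) → (flag → z))))
Before z := (¬flag) → g: ((¬g) → (((¬(g → flag)) → ((g → flag) ∧ g)) ∧ ((g → flag) → g))) ∧ (g → (((¬((flag → ((¬flag) → g)) → flag)) → (((flag → ((¬flag) → g)) → flag) ∧ (flag → ((¬flag) → g)))) ∧ (((flag → ((¬flag) → g)) → flag) → (flag → ((¬flag) → g)))))
Answer: WP = ((¬g) → (((¬(g → flag)) → ((g → flag) ∧ g)) ∧ ((g → flag) → g))) ∧ (g → (((¬((flag → ((¬flag) → g)) → flag)) → (((flag → ((¬flag) → g)) → flag) ∧ (flag → ((¬flag) → g)))) ∧ (((flag → ((¬flag) → g)) → flag) → (flag → ((¬flag) → g)))))


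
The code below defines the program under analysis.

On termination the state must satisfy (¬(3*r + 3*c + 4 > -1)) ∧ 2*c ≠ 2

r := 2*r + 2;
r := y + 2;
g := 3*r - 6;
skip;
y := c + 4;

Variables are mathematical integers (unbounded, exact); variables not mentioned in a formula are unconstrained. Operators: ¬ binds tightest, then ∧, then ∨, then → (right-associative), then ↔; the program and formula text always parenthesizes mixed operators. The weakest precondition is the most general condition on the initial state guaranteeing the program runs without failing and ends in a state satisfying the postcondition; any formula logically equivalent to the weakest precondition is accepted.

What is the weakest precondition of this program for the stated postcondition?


Working backward. After the program, the postcondition (¬(3*r + 3*c + 4 > -1)) ∧ 2*c ≠ 2 must hold; in canonical form it is (¬(3*c + 3*r > -5)) ∧ 2*c ≠ 2.
Before y := c + 4: (¬(3*c + 3*r > -5)) ∧ 2*c ≠ 2
Before skip: (¬(3*c + 3*r > -5)) ∧ 2*c ≠ 2
Before g := 3*r - 6: (¬(3*c + 3*r > -5)) ∧ 2*c ≠ 2
Before r := y + 2: (¬(3*c + 3*y > -11)) ∧ 2*c ≠ 2
Before r := 2*r + 2: (¬(3*c + 3*y > -11)) ∧ 2*c ≠ 2
Answer: WP = (¬(3*c + 3*y > -11)) ∧ 2*c ≠ 2


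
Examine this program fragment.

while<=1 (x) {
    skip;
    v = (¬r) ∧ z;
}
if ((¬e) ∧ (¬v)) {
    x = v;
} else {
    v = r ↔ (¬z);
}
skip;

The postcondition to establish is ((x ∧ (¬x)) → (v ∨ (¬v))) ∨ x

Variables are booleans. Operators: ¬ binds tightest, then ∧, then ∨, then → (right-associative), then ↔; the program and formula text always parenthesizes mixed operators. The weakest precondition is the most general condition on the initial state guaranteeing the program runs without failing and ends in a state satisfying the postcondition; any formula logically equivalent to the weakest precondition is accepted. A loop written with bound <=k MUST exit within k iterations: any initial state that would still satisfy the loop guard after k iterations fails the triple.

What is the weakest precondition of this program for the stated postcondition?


Working backward. After the program, the postcondition ((x ∧ (¬x)) → (v ∨ (¬v))) ∨ x must hold; in canonical form it is true.
Before skip: true
Then branch requires true; else branch requires true.
Before the if: true
Before the loop (bound <=1), unroll the exhaustion recursion (WP_0 = exit-now case; WP_j = one more guarded iteration, up to j = 1):
  WP_0: ¬x
  WP_1: x → (¬x)
So before the loop: x → (¬x)
Answer: WP = x → (¬x)


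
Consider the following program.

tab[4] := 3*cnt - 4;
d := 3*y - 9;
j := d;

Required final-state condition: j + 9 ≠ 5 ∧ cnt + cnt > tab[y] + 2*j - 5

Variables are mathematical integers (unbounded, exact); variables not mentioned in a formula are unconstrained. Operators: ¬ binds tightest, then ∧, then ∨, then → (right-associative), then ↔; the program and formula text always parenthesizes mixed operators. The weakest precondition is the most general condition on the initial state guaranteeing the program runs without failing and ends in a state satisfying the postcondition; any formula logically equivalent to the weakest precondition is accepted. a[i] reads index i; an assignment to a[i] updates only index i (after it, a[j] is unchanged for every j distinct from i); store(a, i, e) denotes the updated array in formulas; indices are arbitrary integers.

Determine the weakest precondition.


Working backward. After the program, the postcondition j + 9 ≠ 5 ∧ cnt + cnt > tab[y] + 2*j - 5 must hold; in canonical form it is j ≠ -4 ∧ 2*cnt > tab[y] + 2*j - 5.
Before j := d: d ≠ -4 ∧ 2*cnt > tab[y] + 2*d - 5
Before d := 3*y - 9: 3*y ≠ 5 ∧ 2*cnt > tab[y] + 6*y - 23
Before tab[4] := 3*cnt - 4: 3*y ≠ 5 ∧ 2*cnt > store(tab, 4, 3*cnt - 4)[y] + 6*y - 23
Answer: WP = 3*y ≠ 5 ∧ 2*cnt > store(tab, 4, 3*cnt - 4)[y] + 6*y - 23


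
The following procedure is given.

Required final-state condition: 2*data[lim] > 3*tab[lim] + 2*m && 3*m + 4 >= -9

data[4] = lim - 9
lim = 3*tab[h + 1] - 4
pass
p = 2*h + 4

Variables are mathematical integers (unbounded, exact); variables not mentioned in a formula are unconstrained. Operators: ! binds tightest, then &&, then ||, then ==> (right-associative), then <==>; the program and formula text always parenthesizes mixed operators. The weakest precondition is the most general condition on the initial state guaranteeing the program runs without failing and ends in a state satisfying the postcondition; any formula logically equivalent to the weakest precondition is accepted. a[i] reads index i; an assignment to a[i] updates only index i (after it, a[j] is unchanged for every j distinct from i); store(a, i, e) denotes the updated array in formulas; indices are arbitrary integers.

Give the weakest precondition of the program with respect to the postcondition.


Working backward. After the program, the postcondition 2*data[lim] > 3*tab[lim] + 2*m && 3*m + 4 >= -9 must hold; in canonical form it is 2*data[lim] > 3*tab[lim] + 2*m && 3*m >= -13.
Before p := 2*h + 4: 2*data[lim] > 3*tab[lim] + 2*m && 3*m >= -13
Before skip: 2*data[lim] > 3*tab[lim] + 2*m && 3*m >= -13
Before lim := 3*tab[h + 1] - 4: 2*data[3*tab[h + 1] - 4] > 3*tab[3*tab[h + 1] - 4] + 2*m && 3*m >= -13
Before data[4] := lim - 9: 2*store(data, 4, lim - 9)[3*tab[h + 1] - 4] > 3*tab[3*tab[h + 1] - 4] + 2*m && 3*m >= -13
Answer: WP = 2*store(data, 4, lim - 9)[3*tab[h + 1] - 4] > 3*tab[3*tab[h + 1] - 4] + 2*m && 3*m >= -13


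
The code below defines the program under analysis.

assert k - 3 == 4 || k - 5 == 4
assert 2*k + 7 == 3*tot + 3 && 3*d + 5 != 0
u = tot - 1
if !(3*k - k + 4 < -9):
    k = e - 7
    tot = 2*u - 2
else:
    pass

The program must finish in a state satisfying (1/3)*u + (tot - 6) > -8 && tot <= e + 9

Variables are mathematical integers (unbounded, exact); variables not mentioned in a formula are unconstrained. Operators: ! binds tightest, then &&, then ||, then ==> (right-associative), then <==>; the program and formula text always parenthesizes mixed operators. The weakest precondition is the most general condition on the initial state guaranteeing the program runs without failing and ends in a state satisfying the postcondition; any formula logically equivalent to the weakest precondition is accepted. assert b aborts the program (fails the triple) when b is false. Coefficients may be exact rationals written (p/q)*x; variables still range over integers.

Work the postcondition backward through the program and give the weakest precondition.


Working backward. After the program, the postcondition (1/3)*u + (tot - 6) > -8 && tot <= e + 9 must hold; in canonical form it is tot + (1/3)*u > -2 && tot <= e + 9.
Then branch requires (7/3)*u > 0 && 2*u <= e + 11; else branch requires tot + (1/3)*u > -2 && tot <= e + 9.
Before the if: ((!(2*k < -13)) ==> ((7/3)*u > 0 && 2*u <= e + 11)) && (2*k < -13 ==> (tot + (1/3)*u > -2 && tot <= e + 9))
Before u := tot - 1: ((!(2*k < -13)) ==> ((7/3)*tot > 7/3 && 2*tot <= e + 13)) && (2*k < -13 ==> ((4/3)*tot > -5/3 && tot <= e + 9))
Before assert 2*k + 7 == 3*tot + 3 && 3*d + 5 != 0: 2*k == 3*tot - 4 && 3*d != -5 && ((!(2*k < -13)) ==> ((7/3)*tot > 7/3 && 2*tot <= e + 13)) && (2*k < -13 ==> ((4/3)*tot > -5/3 && tot <= e + 9))
Before assert k - 3 == 4 || k - 5 == 4: (k == 7 || k == 9) && 2*k == 3*tot - 4 && 3*d != -5 && ((!(2*k < -13)) ==> ((7/3)*tot > 7/3 && 2*tot <= e + 13)) && (2*k < -13 ==> ((4/3)*tot > -5/3 && tot <= e + 9))
Answer: WP = (k == 7 || k == 9) && 2*k == 3*tot - 4 && 3*d != -5 && ((!(2*k < -13)) ==> ((7/3)*tot > 7/3 && 2*tot <= e + 13)) && (2*k < -13 ==> ((4/3)*tot > -5/3 && tot <= e + 9))


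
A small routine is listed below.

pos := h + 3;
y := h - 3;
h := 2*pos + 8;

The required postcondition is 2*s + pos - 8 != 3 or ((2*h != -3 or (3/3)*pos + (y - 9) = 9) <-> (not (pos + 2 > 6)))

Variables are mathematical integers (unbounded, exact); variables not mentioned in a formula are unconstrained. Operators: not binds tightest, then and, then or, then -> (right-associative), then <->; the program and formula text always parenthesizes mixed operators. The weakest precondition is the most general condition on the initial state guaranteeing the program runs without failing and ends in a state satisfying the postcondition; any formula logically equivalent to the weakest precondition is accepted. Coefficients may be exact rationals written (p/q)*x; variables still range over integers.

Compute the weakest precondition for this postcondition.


Working backward. After the program, the postcondition 2*s + pos - 8 != 3 or ((2*h != -3 or (3/3)*pos + (y - 9) = 9) <-> (not (pos + 2 > 6))) must hold; in canonical form it is pos + 2*s != 11 or ((2*h != -3 or pos + y = 18) <-> (not (pos > 4))).
Before h := 2*pos + 8: pos + 2*s != 11 or ((4*pos != -19 or pos + y = 18) <-> (not (pos > 4)))
Before y := h - 3: pos + 2*s != 11 or ((4*pos != -19 or h + pos = 21) <-> (not (pos > 4)))
Before pos := h + 3: h + 2*s != 8 or ((4*h != -31 or 2*h = 18) <-> (not (h > 1)))
Answer: WP = h + 2*s != 8 or ((4*h != -31 or 2*h = 18) <-> (not (h > 1)))
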